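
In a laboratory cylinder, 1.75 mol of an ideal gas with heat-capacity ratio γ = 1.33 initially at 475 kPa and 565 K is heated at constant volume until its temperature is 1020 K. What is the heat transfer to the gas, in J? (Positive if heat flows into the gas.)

20100 J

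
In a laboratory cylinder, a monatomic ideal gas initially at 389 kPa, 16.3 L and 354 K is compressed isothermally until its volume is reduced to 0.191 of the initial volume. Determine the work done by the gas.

n = P₁V₁/(RT₁) = 389×16.3/(8.314×354) = 2.15 mol.
Isothermal: T stays 354 K; PV = const ⇒ V₂ = 3.11 L, P₂ = 2040 kPa.
W = nRT ln(V₂/V₁) = 2.15×8.314×354×ln(0.191) = -10500 J.

-10500 J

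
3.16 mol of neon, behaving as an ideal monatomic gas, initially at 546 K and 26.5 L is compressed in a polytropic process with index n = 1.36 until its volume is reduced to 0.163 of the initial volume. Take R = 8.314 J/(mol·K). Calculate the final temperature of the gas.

P₁ = nRT₁/V₁ = 3.16×8.314×546/26.5 = 541 kPa.
Polytropic n=1.36: T₂ = T₁(V₁/V₂)^(n−1) = 546×(6.13)^0.36 = 1050 K; P₂ = P₁(V₁/V₂)^n = 6380 kPa.

1050 K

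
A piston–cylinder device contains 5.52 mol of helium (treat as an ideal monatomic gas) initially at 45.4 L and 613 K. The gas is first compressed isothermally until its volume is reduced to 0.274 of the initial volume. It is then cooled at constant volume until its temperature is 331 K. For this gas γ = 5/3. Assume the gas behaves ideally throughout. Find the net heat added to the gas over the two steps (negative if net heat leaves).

-55800 J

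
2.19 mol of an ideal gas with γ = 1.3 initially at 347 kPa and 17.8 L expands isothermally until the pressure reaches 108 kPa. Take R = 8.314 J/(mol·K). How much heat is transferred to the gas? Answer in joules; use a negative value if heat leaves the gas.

T₁ = P₁V₁/(nR) = 347×17.8/(2.19×8.314) = 339 K.
Isothermal: T stays 339 K; PV = const ⇒ V₂ = 57.2 L, P₂ = 108 kPa.
ΔU = 0 (ideal gas, T constant).
W = nRT ln(V₂/V₁) = 2.19×8.314×339×ln(3.21) = 7210 J.
Q = ΔU + W = 7210 J.

7210 J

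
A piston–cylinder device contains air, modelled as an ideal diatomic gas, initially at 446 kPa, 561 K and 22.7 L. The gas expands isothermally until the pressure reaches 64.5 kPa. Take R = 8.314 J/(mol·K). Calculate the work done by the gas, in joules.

19600 J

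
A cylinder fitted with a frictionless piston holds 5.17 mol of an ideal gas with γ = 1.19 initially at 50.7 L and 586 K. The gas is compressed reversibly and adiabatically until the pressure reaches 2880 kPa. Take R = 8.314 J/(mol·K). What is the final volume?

P₁ = nRT₁/V₁ = 5.17×8.314×586/50.7 = 497 kPa.
Adiabatic: T₂/T₁ = (P₂/P₁)^((γ−1)/γ) ⇒ T₂ = 586×(5.80)^0.160 = 776 K; V₂ = 11.6 L.

11.6 L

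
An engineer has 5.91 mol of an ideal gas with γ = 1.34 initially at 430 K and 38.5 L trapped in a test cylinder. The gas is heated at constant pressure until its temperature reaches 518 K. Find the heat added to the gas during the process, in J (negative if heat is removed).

17000 J

P₁ = nRT₁/V₁ = 5.91×8.314×430/38.5 = 549 kPa.
Isobaric: P stays 549 kPa; V/T = const ⇒ T₂ = 518 K, V₂ = 46.4 L.
W = PΔV = 549×(46.4−38.5) kPa·L = 4320 J.
ΔU = nCvΔT = 5.91×24.5×(518−430) = 12700 J.
Q = ΔU + W = nCpΔT = 17000 J.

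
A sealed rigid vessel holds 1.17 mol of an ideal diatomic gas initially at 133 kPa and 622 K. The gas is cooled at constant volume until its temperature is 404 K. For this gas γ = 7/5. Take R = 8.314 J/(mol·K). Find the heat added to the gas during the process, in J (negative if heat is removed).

V₁ = nRT₁/P₁ = 1.17×8.314×622/133 = 45.5 L.
Isochoric: V stays 45.5 L; P/T = const ⇒ T₂ = 404 K, P₂ = 86.4 kPa.
W = 0 (no volume change).
ΔU = nCvΔT = 1.17×20.8×(404−622) = -5300 J.
Q = ΔU = -5300 J.

-5300 J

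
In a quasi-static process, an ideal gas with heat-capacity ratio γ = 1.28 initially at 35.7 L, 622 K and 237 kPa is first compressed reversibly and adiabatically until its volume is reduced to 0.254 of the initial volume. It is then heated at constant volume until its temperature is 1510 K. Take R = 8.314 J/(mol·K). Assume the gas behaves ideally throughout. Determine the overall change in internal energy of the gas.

43100 J

n = P₁V₁/(RT₁) = 237×35.7/(8.314×622) = 1.64 mol.
Step 1 — Adiabatic: TV^(γ−1) = const ⇒ T₂ = 622×(3.94)^0.280 = 913 K; PV^γ = const ⇒ P₂ = 1370 kPa.
ΔU = nCvΔT = 1.64×29.7×(913−622) = 14100 J.
Q = 0 for an adiabatic process, so W = −ΔU = -14100 J.
State after step 1: P = 1370 kPa, V = 9.07 L, T = 913 K.
Step 2 — Isochoric: V stays 9.07 L; P/T = const ⇒ T₂ = 1510 K, P₂ = 2270 kPa.
W = 0 (no volume change).
ΔU = nCvΔT = 1.64×29.7×(1510−913) = 29000 J.
Q = ΔU = 29000 J.
Net over both steps: W = -14100 J, Q = 29000 J, ΔU = 43100 J.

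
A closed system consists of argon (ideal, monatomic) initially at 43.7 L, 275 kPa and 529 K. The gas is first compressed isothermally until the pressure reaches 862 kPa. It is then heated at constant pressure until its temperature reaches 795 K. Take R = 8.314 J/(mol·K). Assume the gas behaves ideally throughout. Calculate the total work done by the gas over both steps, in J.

n = P₁V₁/(RT₁) = 275×43.7/(8.314×529) = 2.73 mol.
Step 1 — Isothermal: T stays 529 K; PV = const ⇒ V₂ = 13.9 L, P₂ = 862 kPa.
ΔU = 0 (ideal gas, T constant).
W = nRT ln(V₂/V₁) = 2.73×8.314×529×ln(0.319) = -13700 J.
Q = ΔU + W = -13700 J.
State after step 1: P = 862 kPa, V = 13.9 L, T = 529 K.
Step 2 — Isobaric: P stays 862 kPa; V/T = const ⇒ T₂ = 795 K, V₂ = 21.0 L.
W = PΔV = 862×(21.0−13.9) kPa·L = 6040 J.
ΔU = nCvΔT = 2.73×12.5×(795−529) = 9060 J.
Q = ΔU + W = nCpΔT = 15100 J.
Net over both steps: W = -7690 J, Q = 1380 J, ΔU = 9060 J.

-7690 J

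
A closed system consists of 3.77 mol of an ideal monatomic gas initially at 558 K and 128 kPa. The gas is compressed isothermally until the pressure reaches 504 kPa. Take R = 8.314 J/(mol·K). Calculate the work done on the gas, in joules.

24000 J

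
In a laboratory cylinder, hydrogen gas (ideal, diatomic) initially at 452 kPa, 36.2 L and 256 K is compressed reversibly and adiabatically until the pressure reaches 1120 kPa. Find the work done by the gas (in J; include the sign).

n = P₁V₁/(RT₁) = 452×36.2/(8.314×256) = 7.69 mol.
Adiabatic: T₂/T₁ = (P₂/P₁)^((γ−1)/γ) ⇒ T₂ = 256×(2.48)^0.286 = 332 K; V₂ = 18.9 L.
ΔU = nCvΔT = 7.69×20.8×(332−256) = 12100 J.
Q = 0 for an adiabatic process, so W = −ΔU = -12100 J.

-12100 J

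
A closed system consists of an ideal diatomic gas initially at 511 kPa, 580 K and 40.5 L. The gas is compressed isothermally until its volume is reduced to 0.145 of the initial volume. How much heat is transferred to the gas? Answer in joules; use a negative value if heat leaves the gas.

-40000 J

n = P₁V₁/(RT₁) = 511×40.5/(8.314×580) = 4.29 mol.
Isothermal: T stays 580 K; PV = const ⇒ V₂ = 5.87 L, P₂ = 3520 kPa.
ΔU = 0 (ideal gas, T constant).
W = nRT ln(V₂/V₁) = 4.29×8.314×580×ln(0.145) = -40000 J.
Q = ΔU + W = -40000 J.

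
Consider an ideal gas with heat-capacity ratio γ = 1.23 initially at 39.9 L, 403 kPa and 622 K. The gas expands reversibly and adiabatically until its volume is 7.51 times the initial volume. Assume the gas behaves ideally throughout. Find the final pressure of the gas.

Adiabatic: TV^(γ−1) = const ⇒ T₂ = 622×(0.133)^0.230 = 391 K; PV^γ = const ⇒ P₂ = 33.7 kPa.

33.7 kPa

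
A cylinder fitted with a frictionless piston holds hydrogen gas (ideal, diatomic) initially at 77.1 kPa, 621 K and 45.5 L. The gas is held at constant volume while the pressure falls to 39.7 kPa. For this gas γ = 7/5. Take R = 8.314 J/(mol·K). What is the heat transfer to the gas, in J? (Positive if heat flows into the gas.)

n = P₁V₁/(RT₁) = 77.1×45.5/(8.314×621) = 0.679 mol.
Isochoric: V stays 45.5 L; P/T = const ⇒ T₂ = 320 K, P₂ = 39.7 kPa.
W = 0 (no volume change).
ΔU = nCvΔT = 0.679×20.8×(320−621) = -4250 J.
Q = ΔU = -4250 J.

-4250 J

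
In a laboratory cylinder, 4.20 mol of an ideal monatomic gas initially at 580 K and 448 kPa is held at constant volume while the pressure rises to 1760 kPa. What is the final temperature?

V₁ = nRT₁/P₁ = 4.20×8.314×580/448 = 45.2 L.
Isochoric: V stays 45.2 L; P/T = const ⇒ T₂ = 2280 K, P₂ = 1760 kPa.

2280 K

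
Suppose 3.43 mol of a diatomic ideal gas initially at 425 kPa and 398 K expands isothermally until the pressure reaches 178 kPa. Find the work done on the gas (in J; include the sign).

V₁ = nRT₁/P₁ = 3.43×8.314×398/425 = 26.7 L.
Isothermal: T stays 398 K; PV = const ⇒ V₂ = 63.8 L, P₂ = 178 kPa.
W = nRT ln(V₂/V₁) = 3.43×8.314×398×ln(2.39) = 9880 J.
Work done on the gas = −W_by = -9880 J.

-9880 J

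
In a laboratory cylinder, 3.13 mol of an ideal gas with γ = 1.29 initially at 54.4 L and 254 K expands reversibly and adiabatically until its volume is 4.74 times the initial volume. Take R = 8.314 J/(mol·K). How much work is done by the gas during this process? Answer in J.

8280 J

P₁ = nRT₁/V₁ = 3.13×8.314×254/54.4 = 122 kPa.
Adiabatic: TV^(γ−1) = const ⇒ T₂ = 254×(0.211)^0.290 = 162 K; PV^γ = const ⇒ P₂ = 16.3 kPa.
ΔU = nCvΔT = 3.13×28.7×(162−254) = -8280 J.
Q = 0 for an adiabatic process, so W = −ΔU = 8280 J.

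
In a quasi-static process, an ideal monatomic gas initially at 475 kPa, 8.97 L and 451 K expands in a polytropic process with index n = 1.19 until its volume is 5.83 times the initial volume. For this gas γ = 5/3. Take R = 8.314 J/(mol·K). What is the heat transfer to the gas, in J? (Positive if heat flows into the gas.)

4560 J

n = P₁V₁/(RT₁) = 475×8.97/(8.314×451) = 1.14 mol.
Polytropic n=1.19: T₂ = T₁(V₁/V₂)^(n−1) = 451×(0.172)^0.19 = 323 K; P₂ = P₁(V₁/V₂)^n = 58.3 kPa.
W = (P₁V₁−P₂V₂)/(n−1) = (475×8.97−58.3×52.3)/0.19 = 6380 J.
ΔU = nCvΔT = 1.14×12.5×(323−451) = -1820 J.
Q = ΔU + W = 4560 J.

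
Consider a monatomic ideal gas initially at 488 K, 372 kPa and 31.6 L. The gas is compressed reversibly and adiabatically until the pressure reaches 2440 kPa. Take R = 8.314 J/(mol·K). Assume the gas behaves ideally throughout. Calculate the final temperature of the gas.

1040 K

Adiabatic: T₂/T₁ = (P₂/P₁)^((γ−1)/γ) ⇒ T₂ = 488×(6.56)^0.400 = 1040 K; V₂ = 10.2 L.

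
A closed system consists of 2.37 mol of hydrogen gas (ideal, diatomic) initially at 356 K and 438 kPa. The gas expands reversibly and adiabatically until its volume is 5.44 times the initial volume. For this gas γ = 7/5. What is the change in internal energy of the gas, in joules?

V₁ = nRT₁/P₁ = 2.37×8.314×356/438 = 16.0 L.
Adiabatic: TV^(γ−1) = const ⇒ T₂ = 356×(0.184)^0.400 = 181 K; PV^γ = const ⇒ P₂ = 40.9 kPa.
For an ideal gas ΔU = nCvΔT with Cv = (5/2)R = 20.8 J/(mol·K).
ΔU = 2.37×20.8×(181−356) = -8630 J.

-8630 J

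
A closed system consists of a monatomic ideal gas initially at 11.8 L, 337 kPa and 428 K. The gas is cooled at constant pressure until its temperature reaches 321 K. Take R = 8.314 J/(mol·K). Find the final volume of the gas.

8.85 L

Isobaric: P stays 337 kPa; V/T = const ⇒ T₂ = 321 K, V₂ = 8.85 L.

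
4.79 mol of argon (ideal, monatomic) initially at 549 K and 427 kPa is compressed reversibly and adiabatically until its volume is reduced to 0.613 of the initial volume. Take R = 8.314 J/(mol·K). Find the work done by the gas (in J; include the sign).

V₁ = nRT₁/P₁ = 4.79×8.314×549/427 = 51.2 L.
Adiabatic: TV^(γ−1) = const ⇒ T₂ = 549×(1.63)^0.667 = 761 K; PV^γ = const ⇒ P₂ = 965 kPa.
ΔU = nCvΔT = 4.79×12.5×(761−549) = 12700 J.
Q = 0 for an adiabatic process, so W = −ΔU = -12700 J.

-12700 J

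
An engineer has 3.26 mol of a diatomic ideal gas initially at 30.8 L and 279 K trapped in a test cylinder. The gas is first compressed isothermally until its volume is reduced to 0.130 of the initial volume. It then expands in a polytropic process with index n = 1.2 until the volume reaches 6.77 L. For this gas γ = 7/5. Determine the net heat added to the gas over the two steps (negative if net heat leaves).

-13500 J

P₁ = nRT₁/V₁ = 3.26×8.314×279/30.8 = 246 kPa.
Step 1 — Isothermal: T stays 279 K; PV = const ⇒ V₂ = 4.00 L, P₂ = 1890 kPa.
ΔU = 0 (ideal gas, T constant).
W = nRT ln(V₂/V₁) = 3.26×8.314×279×ln(0.130) = -15400 J.
Q = ΔU + W = -15400 J.
State after step 1: P = 1890 kPa, V = 4.00 L, T = 279 K.
Step 2 — Polytropic n=1.2: T₂ = T₁(V₁/V₂)^(n−1) = 279×(0.591)^0.20 = 251 K; P₂ = P₁(V₁/V₂)^n = 1010 kPa.
W = (P₁V₁−P₂V₂)/(n−1) = (1890×4.00−1010×6.77)/0.20 = 3770 J.
ΔU = nCvΔT = 3.26×20.8×(251−279) = -1890 J.
Q = ΔU + W = 1890 J.
Net over both steps: W = -11700 J, Q = -13500 J, ΔU = -1890 J.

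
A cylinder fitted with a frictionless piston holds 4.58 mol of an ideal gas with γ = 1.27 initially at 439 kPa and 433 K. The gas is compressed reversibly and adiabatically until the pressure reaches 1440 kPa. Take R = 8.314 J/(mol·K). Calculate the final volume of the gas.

V₁ = nRT₁/P₁ = 4.58×8.314×433/439 = 37.6 L.
Adiabatic: T₂/T₁ = (P₂/P₁)^((γ−1)/γ) ⇒ T₂ = 433×(3.28)^0.213 = 557 K; V₂ = 14.7 L.

14.7 L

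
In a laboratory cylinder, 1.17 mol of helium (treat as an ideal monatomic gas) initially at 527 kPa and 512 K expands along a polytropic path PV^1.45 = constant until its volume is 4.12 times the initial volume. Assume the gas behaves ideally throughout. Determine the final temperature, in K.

271 K

V₁ = nRT₁/P₁ = 1.17×8.314×512/527 = 9.45 L.
Polytropic n=1.45: T₂ = T₁(V₁/V₂)^(n−1) = 512×(0.243)^0.45 = 271 K; P₂ = P₁(V₁/V₂)^n = 67.6 kPa.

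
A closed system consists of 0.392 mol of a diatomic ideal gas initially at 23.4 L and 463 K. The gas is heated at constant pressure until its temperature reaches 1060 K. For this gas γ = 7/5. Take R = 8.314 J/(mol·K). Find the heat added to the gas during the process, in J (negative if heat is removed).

6810 J

P₁ = nRT₁/V₁ = 0.392×8.314×463/23.4 = 64.5 kPa.
Isobaric: P stays 64.5 kPa; V/T = const ⇒ T₂ = 1060 K, V₂ = 53.6 L.
W = PΔV = 64.5×(53.6−23.4) kPa·L = 1950 J.
ΔU = nCvΔT = 0.392×20.8×(1060−463) = 4860 J.
Q = ΔU + W = nCpΔT = 6810 J.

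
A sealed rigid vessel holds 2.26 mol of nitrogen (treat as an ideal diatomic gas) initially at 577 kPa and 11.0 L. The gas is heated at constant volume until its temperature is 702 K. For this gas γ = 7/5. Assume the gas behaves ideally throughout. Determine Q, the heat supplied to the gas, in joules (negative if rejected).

17100 J

T₁ = P₁V₁/(nR) = 577×11.0/(2.26×8.314) = 338 K.
Isochoric: V stays 11.0 L; P/T = const ⇒ T₂ = 702 K, P₂ = 1200 kPa.
W = 0 (no volume change).
ΔU = nCvΔT = 2.26×20.8×(702−338) = 17100 J.
Q = ΔU = 17100 J.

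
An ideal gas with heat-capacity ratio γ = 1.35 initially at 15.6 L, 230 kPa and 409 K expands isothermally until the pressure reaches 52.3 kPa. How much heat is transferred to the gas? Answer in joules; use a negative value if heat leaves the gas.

5310 J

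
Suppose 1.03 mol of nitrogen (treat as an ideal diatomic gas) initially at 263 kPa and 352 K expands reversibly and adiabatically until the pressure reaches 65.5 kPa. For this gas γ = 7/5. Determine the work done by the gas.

2470 J

V₁ = nRT₁/P₁ = 1.03×8.314×352/263 = 11.5 L.
Adiabatic: T₂/T₁ = (P₂/P₁)^((γ−1)/γ) ⇒ T₂ = 352×(0.249)^0.286 = 237 K; V₂ = 30.9 L.
ΔU = nCvΔT = 1.03×20.8×(237−352) = -2470 J.
Q = 0 for an adiabatic process, so W = −ΔU = 2470 J.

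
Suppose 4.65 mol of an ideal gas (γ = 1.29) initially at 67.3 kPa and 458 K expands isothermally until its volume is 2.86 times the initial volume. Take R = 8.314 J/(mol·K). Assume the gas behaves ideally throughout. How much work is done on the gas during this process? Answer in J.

-18600 J

V₁ = nRT₁/P₁ = 4.65×8.314×458/67.3 = 263 L.
Isothermal: T stays 458 K; PV = const ⇒ V₂ = 752 L, P₂ = 23.5 kPa.
W = nRT ln(V₂/V₁) = 4.65×8.314×458×ln(2.86) = 18600 J.
Work done on the gas = −W_by = -18600 J.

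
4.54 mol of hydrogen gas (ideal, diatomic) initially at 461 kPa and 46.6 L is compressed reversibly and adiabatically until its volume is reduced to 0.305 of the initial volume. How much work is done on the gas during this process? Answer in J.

32700 J

T₁ = P₁V₁/(nR) = 461×46.6/(4.54×8.314) = 569 K.
Adiabatic: TV^(γ−1) = const ⇒ T₂ = 569×(3.28)^0.400 = 915 K; PV^γ = const ⇒ P₂ = 2430 kPa.
ΔU = nCvΔT = 4.54×20.8×(915−569) = 32700 J.
Q = 0 for an adiabatic process, so W = −ΔU = -32700 J.
Work done on the gas = −W_by = 32700 J.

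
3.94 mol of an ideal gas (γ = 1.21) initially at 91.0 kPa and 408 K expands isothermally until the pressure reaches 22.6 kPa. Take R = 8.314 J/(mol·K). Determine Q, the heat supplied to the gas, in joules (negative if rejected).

18600 J

V₁ = nRT₁/P₁ = 3.94×8.314×408/91.0 = 147 L.
Isothermal: T stays 408 K; PV = const ⇒ V₂ = 591 L, P₂ = 22.6 kPa.
ΔU = 0 (ideal gas, T constant).
W = nRT ln(V₂/V₁) = 3.94×8.314×408×ln(4.03) = 18600 J.
Q = ΔU + W = 18600 J.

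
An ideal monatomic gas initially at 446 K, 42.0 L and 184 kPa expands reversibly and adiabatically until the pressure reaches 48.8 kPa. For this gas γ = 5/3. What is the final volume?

93.1 L

Adiabatic: T₂/T₁ = (P₂/P₁)^((γ−1)/γ) ⇒ T₂ = 446×(0.265)^0.400 = 262 K; V₂ = 93.1 L.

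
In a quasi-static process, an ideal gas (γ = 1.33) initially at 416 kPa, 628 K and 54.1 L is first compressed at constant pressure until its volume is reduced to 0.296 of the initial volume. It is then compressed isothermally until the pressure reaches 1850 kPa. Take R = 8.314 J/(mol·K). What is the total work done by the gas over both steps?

-25800 J

n = P₁V₁/(RT₁) = 416×54.1/(8.314×628) = 4.31 mol.
Step 1 — Isobaric: P stays 416 kPa; V/T = const ⇒ T₂ = 186 K, V₂ = 16.0 L.
W = PΔV = 416×(16.0−54.1) kPa·L = -15800 J.
ΔU = nCvΔT = 4.31×25.2×(186−628) = -48000 J.
Q = ΔU + W = nCpΔT = -63900 J.
State after step 1: P = 416 kPa, V = 16.0 L, T = 186 K.
Step 2 — Isothermal: T stays 186 K; PV = const ⇒ V₂ = 3.60 L, P₂ = 1850 kPa.
ΔU = 0 (ideal gas, T constant).
W = nRT ln(V₂/V₁) = 4.31×8.314×186×ln(0.225) = -9940 J.
Q = ΔU + W = -9940 J.
Net over both steps: W = -25800 J, Q = -73800 J, ΔU = -48000 J.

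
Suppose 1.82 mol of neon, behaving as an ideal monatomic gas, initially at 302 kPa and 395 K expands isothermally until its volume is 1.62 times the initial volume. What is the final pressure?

V₁ = nRT₁/P₁ = 1.82×8.314×395/302 = 19.8 L.
Isothermal: T stays 395 K; PV = const ⇒ V₂ = 32.1 L, P₂ = 186 kPa.

186 kPa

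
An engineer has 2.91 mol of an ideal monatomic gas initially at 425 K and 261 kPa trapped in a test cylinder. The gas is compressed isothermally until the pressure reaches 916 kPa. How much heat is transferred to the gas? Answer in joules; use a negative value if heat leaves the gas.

V₁ = nRT₁/P₁ = 2.91×8.314×425/261 = 39.4 L.
Isothermal: T stays 425 K; PV = const ⇒ V₂ = 11.2 L, P₂ = 916 kPa.
ΔU = 0 (ideal gas, T constant).
W = nRT ln(V₂/V₁) = 2.91×8.314×425×ln(0.285) = -12900 J.
Q = ΔU + W = -12900 J.

-12900 J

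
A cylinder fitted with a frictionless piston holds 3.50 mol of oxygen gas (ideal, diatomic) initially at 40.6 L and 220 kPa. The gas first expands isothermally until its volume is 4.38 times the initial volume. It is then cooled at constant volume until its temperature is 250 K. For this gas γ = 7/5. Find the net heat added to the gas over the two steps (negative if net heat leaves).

T₁ = P₁V₁/(nR) = 220×40.6/(3.50×8.314) = 307 K.
Step 1 — Isothermal: T stays 307 K; PV = const ⇒ V₂ = 178 L, P₂ = 50.2 kPa.
ΔU = 0 (ideal gas, T constant).
W = nRT ln(V₂/V₁) = 3.50×8.314×307×ln(4.38) = 13200 J.
Q = ΔU + W = 13200 J.
State after step 1: P = 50.2 kPa, V = 178 L, T = 307 K.
Step 2 — Isochoric: V stays 178 L; P/T = const ⇒ T₂ = 250 K, P₂ = 40.9 kPa.
W = 0 (no volume change).
ΔU = nCvΔT = 3.50×20.8×(250−307) = -4140 J.
Q = ΔU = -4140 J.
Net over both steps: W = 13200 J, Q = 9050 J, ΔU = -4140 J.

9050 J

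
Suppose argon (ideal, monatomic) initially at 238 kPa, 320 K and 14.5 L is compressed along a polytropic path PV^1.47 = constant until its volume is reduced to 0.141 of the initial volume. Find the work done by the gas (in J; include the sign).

-11100 J

n = P₁V₁/(RT₁) = 238×14.5/(8.314×320) = 1.30 mol.
Polytropic n=1.47: T₂ = T₁(V₁/V₂)^(n−1) = 320×(7.09)^0.47 = 804 K; P₂ = P₁(V₁/V₂)^n = 4240 kPa.
W = (P₁V₁−P₂V₂)/(n−1) = (238×14.5−4240×2.04)/0.47 = -11100 J.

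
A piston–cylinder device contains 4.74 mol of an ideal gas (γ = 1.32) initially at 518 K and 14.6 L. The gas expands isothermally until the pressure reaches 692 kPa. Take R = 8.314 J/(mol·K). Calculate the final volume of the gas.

P₁ = nRT₁/V₁ = 4.74×8.314×518/14.6 = 1400 kPa.
Isothermal: T stays 518 K; PV = const ⇒ V₂ = 29.5 L, P₂ = 692 kPa.

29.5 L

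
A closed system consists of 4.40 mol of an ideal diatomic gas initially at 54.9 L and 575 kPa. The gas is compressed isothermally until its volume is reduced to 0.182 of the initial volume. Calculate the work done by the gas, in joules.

T₁ = P₁V₁/(nR) = 575×54.9/(4.40×8.314) = 863 K.
Isothermal: T stays 863 K; PV = const ⇒ V₂ = 9.99 L, P₂ = 3160 kPa.
W = nRT ln(V₂/V₁) = 4.40×8.314×863×ln(0.182) = -53800 J.

-53800 J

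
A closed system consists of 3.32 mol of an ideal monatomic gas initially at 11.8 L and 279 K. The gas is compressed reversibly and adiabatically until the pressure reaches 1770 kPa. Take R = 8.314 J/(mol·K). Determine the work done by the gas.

-5670 J

P₁ = nRT₁/V₁ = 3.32×8.314×279/11.8 = 653 kPa.
Adiabatic: T₂/T₁ = (P₂/P₁)^((γ−1)/γ) ⇒ T₂ = 279×(2.71)^0.400 = 416 K; V₂ = 6.48 L.
ΔU = nCvΔT = 3.32×12.5×(416−279) = 5670 J.
Q = 0 for an adiabatic process, so W = −ΔU = -5670 J.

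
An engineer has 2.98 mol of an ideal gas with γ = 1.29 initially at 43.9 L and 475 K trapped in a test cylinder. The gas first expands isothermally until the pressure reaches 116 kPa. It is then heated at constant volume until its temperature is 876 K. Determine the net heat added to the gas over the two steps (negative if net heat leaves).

44100 J

P₁ = nRT₁/V₁ = 2.98×8.314×475/43.9 = 268 kPa.
Step 1 — Isothermal: T stays 475 K; PV = const ⇒ V₂ = 101 L, P₂ = 116 kPa.
ΔU = 0 (ideal gas, T constant).
W = nRT ln(V₂/V₁) = 2.98×8.314×475×ln(2.31) = 9860 J.
Q = ΔU + W = 9860 J.
State after step 1: P = 116 kPa, V = 101 L, T = 475 K.
Step 2 — Isochoric: V stays 101 L; P/T = const ⇒ T₂ = 876 K, P₂ = 214 kPa.
W = 0 (no volume change).
ΔU = nCvΔT = 2.98×28.7×(876−475) = 34300 J.
Q = ΔU = 34300 J.
Net over both steps: W = 9860 J, Q = 44100 J, ΔU = 34300 J.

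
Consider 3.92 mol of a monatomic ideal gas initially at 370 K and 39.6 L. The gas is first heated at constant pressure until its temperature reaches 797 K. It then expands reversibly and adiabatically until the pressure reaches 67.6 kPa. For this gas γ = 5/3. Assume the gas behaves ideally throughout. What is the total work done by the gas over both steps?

P₁ = nRT₁/V₁ = 3.92×8.314×370/39.6 = 305 kPa.
Step 1 — Isobaric: P stays 305 kPa; V/T = const ⇒ T₂ = 797 K, V₂ = 85.3 L.
W = PΔV = 305×(85.3−39.6) kPa·L = 13900 J.
ΔU = nCvΔT = 3.92×12.5×(797−370) = 20900 J.
Q = ΔU + W = nCpΔT = 34800 J.
State after step 1: P = 305 kPa, V = 85.3 L, T = 797 K.
Step 2 — Adiabatic: T₂/T₁ = (P₂/P₁)^((γ−1)/γ) ⇒ T₂ = 797×(0.222)^0.400 = 437 K; V₂ = 210 L.
ΔU = nCvΔT = 3.92×12.5×(437−797) = -17600 J.
Q = 0 for an adiabatic process, so W = −ΔU = 17600 J.
Net over both steps: W = 31500 J, Q = 34800 J, ΔU = 3250 J.

31500 J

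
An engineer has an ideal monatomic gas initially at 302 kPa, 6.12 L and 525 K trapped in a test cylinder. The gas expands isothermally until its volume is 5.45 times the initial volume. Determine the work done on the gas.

n = P₁V₁/(RT₁) = 302×6.12/(8.314×525) = 0.423 mol.
Isothermal: T stays 525 K; PV = const ⇒ V₂ = 33.4 L, P₂ = 55.4 kPa.
W = nRT ln(V₂/V₁) = 0.423×8.314×525×ln(5.45) = 3130 J.
Work done on the gas = −W_by = -3130 J.

-3130 J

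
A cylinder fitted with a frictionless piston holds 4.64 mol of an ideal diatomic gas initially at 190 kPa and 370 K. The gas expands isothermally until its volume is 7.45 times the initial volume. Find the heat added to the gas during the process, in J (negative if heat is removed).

28700 J

V₁ = nRT₁/P₁ = 4.64×8.314×370/190 = 75.1 L.
Isothermal: T stays 370 K; PV = const ⇒ V₂ = 560 L, P₂ = 25.5 kPa.
ΔU = 0 (ideal gas, T constant).
W = nRT ln(V₂/V₁) = 4.64×8.314×370×ln(7.45) = 28700 J.
Q = ΔU + W = 28700 J.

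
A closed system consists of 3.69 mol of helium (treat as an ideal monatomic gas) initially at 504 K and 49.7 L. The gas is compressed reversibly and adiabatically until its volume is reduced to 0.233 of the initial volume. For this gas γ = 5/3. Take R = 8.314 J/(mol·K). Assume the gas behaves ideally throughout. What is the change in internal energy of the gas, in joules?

P₁ = nRT₁/V₁ = 3.69×8.314×504/49.7 = 311 kPa.
Adiabatic: TV^(γ−1) = const ⇒ T₂ = 504×(4.29)^0.667 = 1330 K; PV^γ = const ⇒ P₂ = 3530 kPa.
For an ideal gas ΔU = nCvΔT with Cv = (3/2)R = 12.5 J/(mol·K).
ΔU = 3.69×12.5×(1330−504) = 38100 J.

38100 J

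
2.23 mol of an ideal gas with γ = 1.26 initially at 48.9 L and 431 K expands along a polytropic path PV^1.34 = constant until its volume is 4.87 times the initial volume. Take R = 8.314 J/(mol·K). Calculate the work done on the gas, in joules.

-9780 J

P₁ = nRT₁/V₁ = 2.23×8.314×431/48.9 = 163 kPa.
Polytropic n=1.34: T₂ = T₁(V₁/V₂)^(n−1) = 431×(0.205)^0.34 = 252 K; P₂ = P₁(V₁/V₂)^n = 19.6 kPa.
W = (P₁V₁−P₂V₂)/(n−1) = (163×48.9−19.6×238)/0.34 = 9780 J.
Work done on the gas = −W_by = -9780 J.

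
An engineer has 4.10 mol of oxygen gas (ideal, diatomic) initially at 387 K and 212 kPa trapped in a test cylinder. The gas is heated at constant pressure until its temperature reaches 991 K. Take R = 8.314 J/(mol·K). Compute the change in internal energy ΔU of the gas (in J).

V₁ = nRT₁/P₁ = 4.10×8.314×387/212 = 62.2 L.
Isobaric: P stays 212 kPa; V/T = const ⇒ T₂ = 991 K, V₂ = 159 L.
For an ideal gas ΔU = nCvΔT with Cv = (5/2)R = 20.8 J/(mol·K).
ΔU = 4.10×20.8×(991−387) = 51500 J.

51500 J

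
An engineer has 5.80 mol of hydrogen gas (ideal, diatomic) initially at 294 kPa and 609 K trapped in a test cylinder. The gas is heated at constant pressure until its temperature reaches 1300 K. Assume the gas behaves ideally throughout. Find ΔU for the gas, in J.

83300 J

V₁ = nRT₁/P₁ = 5.80×8.314×609/294 = 99.9 L.
Isobaric: P stays 294 kPa; V/T = const ⇒ T₂ = 1300 K, V₂ = 213 L.
For an ideal gas ΔU = nCvΔT with Cv = (5/2)R = 20.8 J/(mol·K).
ΔU = 5.80×20.8×(1300−609) = 83300 J.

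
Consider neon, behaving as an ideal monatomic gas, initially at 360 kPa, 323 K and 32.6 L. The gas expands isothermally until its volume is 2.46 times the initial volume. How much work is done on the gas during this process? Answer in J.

n = P₁V₁/(RT₁) = 360×32.6/(8.314×323) = 4.37 mol.
Isothermal: T stays 323 K; PV = const ⇒ V₂ = 80.2 L, P₂ = 146 kPa.
W = nRT ln(V₂/V₁) = 4.37×8.314×323×ln(2.46) = 10600 J.
Work done on the gas = −W_by = -10600 J.

-10600 J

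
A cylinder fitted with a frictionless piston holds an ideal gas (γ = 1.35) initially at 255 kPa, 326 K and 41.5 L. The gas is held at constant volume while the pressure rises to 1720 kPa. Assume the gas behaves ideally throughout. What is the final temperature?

2200 K

Isochoric: V stays 41.5 L; P/T = const ⇒ T₂ = 2200 K, P₂ = 1720 kPa.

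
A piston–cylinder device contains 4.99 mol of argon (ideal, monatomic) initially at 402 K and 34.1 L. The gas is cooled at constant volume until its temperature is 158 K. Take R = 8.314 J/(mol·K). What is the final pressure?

192 kPa

P₁ = nRT₁/V₁ = 4.99×8.314×402/34.1 = 489 kPa.
Isochoric: V stays 34.1 L; P/T = const ⇒ T₂ = 158 K, P₂ = 192 kPa.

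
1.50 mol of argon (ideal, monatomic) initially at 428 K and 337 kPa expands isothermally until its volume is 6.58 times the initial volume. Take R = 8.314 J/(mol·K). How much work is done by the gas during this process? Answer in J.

10100 J

V₁ = nRT₁/P₁ = 1.50×8.314×428/337 = 15.8 L.
Isothermal: T stays 428 K; PV = const ⇒ V₂ = 104 L, P₂ = 51.2 kPa.
W = nRT ln(V₂/V₁) = 1.50×8.314×428×ln(6.58) = 10100 J.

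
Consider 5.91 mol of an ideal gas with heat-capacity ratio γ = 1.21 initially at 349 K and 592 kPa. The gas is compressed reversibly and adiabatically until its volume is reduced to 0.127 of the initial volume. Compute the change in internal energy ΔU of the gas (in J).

V₁ = nRT₁/P₁ = 5.91×8.314×349/592 = 29.0 L.
Adiabatic: TV^(γ−1) = const ⇒ T₂ = 349×(7.87)^0.210 = 538 K; PV^γ = const ⇒ P₂ = 7190 kPa.
For an ideal gas ΔU = nCvΔT with Cv = R/(γ−1) = 39.6 J/(mol·K).
ΔU = 5.91×39.6×(538−349) = 44300 J.

44300 J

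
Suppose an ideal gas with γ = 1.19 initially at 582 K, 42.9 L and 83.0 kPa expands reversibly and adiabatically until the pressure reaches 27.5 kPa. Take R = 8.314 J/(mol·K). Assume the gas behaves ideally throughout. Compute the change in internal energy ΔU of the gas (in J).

n = P₁V₁/(RT₁) = 83.0×42.9/(8.314×582) = 0.736 mol.
Adiabatic: T₂/T₁ = (P₂/P₁)^((γ−1)/γ) ⇒ T₂ = 582×(0.331)^0.160 = 488 K; V₂ = 109 L.
For an ideal gas ΔU = nCvΔT with Cv = R/(γ−1) = 43.8 J/(mol·K).
ΔU = 0.736×43.8×(488−582) = -3030 J.

-3030 J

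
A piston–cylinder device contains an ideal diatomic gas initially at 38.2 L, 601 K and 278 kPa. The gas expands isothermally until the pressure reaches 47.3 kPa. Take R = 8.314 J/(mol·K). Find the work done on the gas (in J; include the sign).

n = P₁V₁/(RT₁) = 278×38.2/(8.314×601) = 2.13 mol.
Isothermal: T stays 601 K; PV = const ⇒ V₂ = 225 L, P₂ = 47.3 kPa.
W = nRT ln(V₂/V₁) = 2.13×8.314×601×ln(5.88) = 18800 J.
Work done on the gas = −W_by = -18800 J.

-18800 J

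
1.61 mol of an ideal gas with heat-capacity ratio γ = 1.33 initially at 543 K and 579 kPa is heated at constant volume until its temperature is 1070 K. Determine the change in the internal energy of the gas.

V₁ = nRT₁/P₁ = 1.61×8.314×543/579 = 12.6 L.
Isochoric: V stays 12.6 L; P/T = const ⇒ T₂ = 1070 K, P₂ = 1140 kPa.
For an ideal gas ΔU = nCvΔT with Cv = R/(γ−1) = 25.2 J/(mol·K).
ΔU = 1.61×25.2×(1070−543) = 21400 J.

21400 J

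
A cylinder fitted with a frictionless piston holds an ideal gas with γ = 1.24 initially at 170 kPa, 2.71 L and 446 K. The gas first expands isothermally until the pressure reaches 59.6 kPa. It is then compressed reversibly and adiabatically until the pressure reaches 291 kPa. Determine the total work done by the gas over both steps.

-207 J

n = P₁V₁/(RT₁) = 170×2.71/(8.314×446) = 0.124 mol.
Step 1 — Isothermal: T stays 446 K; PV = const ⇒ V₂ = 7.73 L, P₂ = 59.6 kPa.
ΔU = 0 (ideal gas, T constant).
W = nRT ln(V₂/V₁) = 0.124×8.314×446×ln(2.85) = 483 J.
Q = ΔU + W = 483 J.
State after step 1: P = 59.6 kPa, V = 7.73 L, T = 446 K.
Step 2 — Adiabatic: T₂/T₁ = (P₂/P₁)^((γ−1)/γ) ⇒ T₂ = 446×(4.88)^0.194 = 606 K; V₂ = 2.15 L.
ΔU = nCvΔT = 0.124×34.6×(606−446) = 690 J.
Q = 0 for an adiabatic process, so W = −ΔU = -690 J.
Net over both steps: W = -207 J, Q = 483 J, ΔU = 690 J.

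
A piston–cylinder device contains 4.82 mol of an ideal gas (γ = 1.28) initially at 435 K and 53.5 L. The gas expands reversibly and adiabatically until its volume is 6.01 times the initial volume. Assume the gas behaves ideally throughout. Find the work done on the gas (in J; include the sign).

-24600 J

P₁ = nRT₁/V₁ = 4.82×8.314×435/53.5 = 326 kPa.
Adiabatic: TV^(γ−1) = const ⇒ T₂ = 435×(0.166)^0.280 = 263 K; PV^γ = const ⇒ P₂ = 32.8 kPa.
ΔU = nCvΔT = 4.82×29.7×(263−435) = -24600 J.
Q = 0 for an adiabatic process, so W = −ΔU = 24600 J.
Work done on the gas = −W_by = -24600 J.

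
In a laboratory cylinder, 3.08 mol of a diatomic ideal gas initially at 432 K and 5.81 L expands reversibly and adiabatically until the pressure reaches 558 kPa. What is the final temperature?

304 K

P₁ = nRT₁/V₁ = 3.08×8.314×432/5.81 = 1900 kPa.
Adiabatic: T₂/T₁ = (P₂/P₁)^((γ−1)/γ) ⇒ T₂ = 432×(0.293)^0.286 = 304 K; V₂ = 14.0 L.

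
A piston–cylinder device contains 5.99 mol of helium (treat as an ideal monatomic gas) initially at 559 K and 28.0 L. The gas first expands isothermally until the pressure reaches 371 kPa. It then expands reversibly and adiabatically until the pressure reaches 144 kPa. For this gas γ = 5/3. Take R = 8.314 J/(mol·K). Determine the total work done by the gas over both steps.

40600 J

P₁ = nRT₁/V₁ = 5.99×8.314×559/28.0 = 994 kPa.
Step 1 — Isothermal: T stays 559 K; PV = const ⇒ V₂ = 75.0 L, P₂ = 371 kPa.
ΔU = 0 (ideal gas, T constant).
W = nRT ln(V₂/V₁) = 5.99×8.314×559×ln(2.68) = 27400 J.
Q = ΔU + W = 27400 J.
State after step 1: P = 371 kPa, V = 75.0 L, T = 559 K.
Step 2 — Adiabatic: T₂/T₁ = (P₂/P₁)^((γ−1)/γ) ⇒ T₂ = 559×(0.388)^0.400 = 383 K; V₂ = 132 L.
ΔU = nCvΔT = 5.99×12.5×(383−559) = -13200 J.
Q = 0 for an adiabatic process, so W = −ΔU = 13200 J.
Net over both steps: W = 40600 J, Q = 27400 J, ΔU = -13200 J.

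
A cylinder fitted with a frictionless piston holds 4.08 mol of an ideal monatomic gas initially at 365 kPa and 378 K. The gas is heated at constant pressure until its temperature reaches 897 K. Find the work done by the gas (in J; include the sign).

17600 J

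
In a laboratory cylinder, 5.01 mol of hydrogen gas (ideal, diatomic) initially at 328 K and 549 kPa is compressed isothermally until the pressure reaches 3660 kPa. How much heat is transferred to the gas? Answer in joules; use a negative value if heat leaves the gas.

-25900 J

V₁ = nRT₁/P₁ = 5.01×8.314×328/549 = 24.9 L.
Isothermal: T stays 328 K; PV = const ⇒ V₂ = 3.73 L, P₂ = 3660 kPa.
ΔU = 0 (ideal gas, T constant).
W = nRT ln(V₂/V₁) = 5.01×8.314×328×ln(0.150) = -25900 J.
Q = ΔU + W = -25900 J.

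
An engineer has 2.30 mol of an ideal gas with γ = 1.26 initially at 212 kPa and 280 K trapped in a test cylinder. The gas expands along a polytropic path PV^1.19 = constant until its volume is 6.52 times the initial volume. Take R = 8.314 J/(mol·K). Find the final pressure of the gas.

22.8 kPa

V₁ = nRT₁/P₁ = 2.30×8.314×280/212 = 25.3 L.
Polytropic n=1.19: T₂ = T₁(V₁/V₂)^(n−1) = 280×(0.153)^0.19 = 196 K; P₂ = P₁(V₁/V₂)^n = 22.8 kPa.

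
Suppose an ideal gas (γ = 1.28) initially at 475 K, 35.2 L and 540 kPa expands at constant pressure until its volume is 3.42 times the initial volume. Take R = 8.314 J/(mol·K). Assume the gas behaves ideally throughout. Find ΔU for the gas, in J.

164000 J

n = P₁V₁/(RT₁) = 540×35.2/(8.314×475) = 4.81 mol.
Isobaric: P stays 540 kPa; V/T = const ⇒ T₂ = 1620 K, V₂ = 120 L.
For an ideal gas ΔU = nCvΔT with Cv = R/(γ−1) = 29.7 J/(mol·K).
ΔU = 4.81×29.7×(1620−475) = 164000 J.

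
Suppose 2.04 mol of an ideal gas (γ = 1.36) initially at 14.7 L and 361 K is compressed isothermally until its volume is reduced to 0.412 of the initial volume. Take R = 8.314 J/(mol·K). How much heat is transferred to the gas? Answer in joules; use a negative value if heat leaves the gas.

-5430 J

P₁ = nRT₁/V₁ = 2.04×8.314×361/14.7 = 417 kPa.
Isothermal: T stays 361 K; PV = const ⇒ V₂ = 6.06 L, P₂ = 1010 kPa.
ΔU = 0 (ideal gas, T constant).
W = nRT ln(V₂/V₁) = 2.04×8.314×361×ln(0.412) = -5430 J.
Q = ΔU + W = -5430 J.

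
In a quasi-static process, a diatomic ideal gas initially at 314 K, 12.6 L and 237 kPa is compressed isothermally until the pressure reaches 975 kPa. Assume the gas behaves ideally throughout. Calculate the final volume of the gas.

3.06 L

Isothermal: T stays 314 K; PV = const ⇒ V₂ = 3.06 L, P₂ = 975 kPa.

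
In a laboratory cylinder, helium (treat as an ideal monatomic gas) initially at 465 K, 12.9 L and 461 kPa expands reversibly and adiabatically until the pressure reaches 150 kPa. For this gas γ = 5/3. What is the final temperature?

Adiabatic: T₂/T₁ = (P₂/P₁)^((γ−1)/γ) ⇒ T₂ = 465×(0.325)^0.400 = 297 K; V₂ = 25.3 L.

297 K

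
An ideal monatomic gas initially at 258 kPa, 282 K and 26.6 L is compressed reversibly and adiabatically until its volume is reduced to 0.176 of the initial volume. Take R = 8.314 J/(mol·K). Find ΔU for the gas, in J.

n = P₁V₁/(RT₁) = 258×26.6/(8.314×282) = 2.93 mol.
Adiabatic: TV^(γ−1) = const ⇒ T₂ = 282×(5.68)^0.667 = 898 K; PV^γ = const ⇒ P₂ = 4670 kPa.
For an ideal gas ΔU = nCvΔT with Cv = (3/2)R = 12.5 J/(mol·K).
ΔU = 2.93×12.5×(898−282) = 22500 J.

22500 J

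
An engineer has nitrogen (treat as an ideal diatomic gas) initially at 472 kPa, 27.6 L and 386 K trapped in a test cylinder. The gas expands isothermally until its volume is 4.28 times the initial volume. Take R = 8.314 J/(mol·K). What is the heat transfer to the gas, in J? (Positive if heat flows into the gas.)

n = P₁V₁/(RT₁) = 472×27.6/(8.314×386) = 4.06 mol.
Isothermal: T stays 386 K; PV = const ⇒ V₂ = 118 L, P₂ = 110 kPa.
ΔU = 0 (ideal gas, T constant).
W = nRT ln(V₂/V₁) = 4.06×8.314×386×ln(4.28) = 18900 J.
Q = ΔU + W = 18900 J.

18900 J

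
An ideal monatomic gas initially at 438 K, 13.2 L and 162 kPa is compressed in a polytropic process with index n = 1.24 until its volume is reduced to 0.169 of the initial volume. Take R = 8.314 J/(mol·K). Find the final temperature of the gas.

671 K

Polytropic n=1.24: T₂ = T₁(V₁/V₂)^(n−1) = 438×(5.92)^0.24 = 671 K; P₂ = P₁(V₁/V₂)^n = 1470 kPa.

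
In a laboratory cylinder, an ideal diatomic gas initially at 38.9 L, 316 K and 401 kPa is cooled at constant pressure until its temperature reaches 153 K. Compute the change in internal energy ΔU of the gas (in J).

-20100 J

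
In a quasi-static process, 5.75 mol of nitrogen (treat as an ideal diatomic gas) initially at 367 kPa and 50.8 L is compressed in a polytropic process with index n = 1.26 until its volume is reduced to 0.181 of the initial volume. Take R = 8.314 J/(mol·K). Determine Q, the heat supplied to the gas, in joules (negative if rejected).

T₁ = P₁V₁/(nR) = 367×50.8/(5.75×8.314) = 390 K.
Polytropic n=1.26: T₂ = T₁(V₁/V₂)^(n−1) = 390×(5.52)^0.26 = 608 K; P₂ = P₁(V₁/V₂)^n = 3160 kPa.
W = (P₁V₁−P₂V₂)/(n−1) = (367×50.8−3160×9.19)/0.26 = -40100 J.
ΔU = nCvΔT = 5.75×20.8×(608−390) = 26100 J.
Q = ΔU + W = -14000 J.

-14000 J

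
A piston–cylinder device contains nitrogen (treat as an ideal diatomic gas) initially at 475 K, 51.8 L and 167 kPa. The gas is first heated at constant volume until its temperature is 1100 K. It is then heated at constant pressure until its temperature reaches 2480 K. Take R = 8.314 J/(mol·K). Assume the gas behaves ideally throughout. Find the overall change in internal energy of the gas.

91300 J

n = P₁V₁/(RT₁) = 167×51.8/(8.314×475) = 2.19 mol.
Step 1 — Isochoric: V stays 51.8 L; P/T = const ⇒ T₂ = 1100 K, P₂ = 387 kPa.
W = 0 (no volume change).
ΔU = nCvΔT = 2.19×20.8×(1100−475) = 28500 J.
Q = ΔU = 28500 J.
State after step 1: P = 387 kPa, V = 51.8 L, T = 1100 K.
Step 2 — Isobaric: P stays 387 kPa; V/T = const ⇒ T₂ = 2480 K, V₂ = 117 L.
W = PΔV = 387×(117−51.8) kPa·L = 25100 J.
ΔU = nCvΔT = 2.19×20.8×(2480−1100) = 62800 J.
Q = ΔU + W = nCpΔT = 88000 J.
Net over both steps: W = 25100 J, Q = 116000 J, ΔU = 91300 J.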